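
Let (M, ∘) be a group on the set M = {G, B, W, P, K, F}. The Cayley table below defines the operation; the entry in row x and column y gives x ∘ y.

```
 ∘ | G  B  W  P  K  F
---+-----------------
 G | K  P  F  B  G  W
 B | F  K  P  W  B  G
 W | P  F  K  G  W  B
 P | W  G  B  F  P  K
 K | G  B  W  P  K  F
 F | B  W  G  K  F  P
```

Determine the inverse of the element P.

F

First locate the identity: row K matches the header, so K is the identity.
Scan row P for K: P ∘ F = K. Hence P^(-1) = F.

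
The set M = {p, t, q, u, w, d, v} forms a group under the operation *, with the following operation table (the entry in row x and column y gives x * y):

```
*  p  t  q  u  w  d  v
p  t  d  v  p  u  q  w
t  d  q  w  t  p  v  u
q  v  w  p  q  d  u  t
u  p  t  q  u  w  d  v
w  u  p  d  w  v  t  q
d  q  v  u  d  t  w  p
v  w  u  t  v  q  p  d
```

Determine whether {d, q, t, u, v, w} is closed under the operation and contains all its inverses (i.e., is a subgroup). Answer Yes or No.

No

v * d = p, which is not in {d, q, t, u, v, w}.
The subset is not closed under *, so it is not a subgroup.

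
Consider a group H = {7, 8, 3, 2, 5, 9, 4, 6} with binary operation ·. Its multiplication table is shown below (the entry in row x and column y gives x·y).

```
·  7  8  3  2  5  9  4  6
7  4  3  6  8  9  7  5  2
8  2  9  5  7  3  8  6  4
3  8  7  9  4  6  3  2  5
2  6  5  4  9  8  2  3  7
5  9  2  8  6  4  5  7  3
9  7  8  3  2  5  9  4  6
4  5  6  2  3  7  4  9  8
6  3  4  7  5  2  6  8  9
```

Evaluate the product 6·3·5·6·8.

4

6·3 = 7
7·5 = 9
9·6 = 6
6·8 = 4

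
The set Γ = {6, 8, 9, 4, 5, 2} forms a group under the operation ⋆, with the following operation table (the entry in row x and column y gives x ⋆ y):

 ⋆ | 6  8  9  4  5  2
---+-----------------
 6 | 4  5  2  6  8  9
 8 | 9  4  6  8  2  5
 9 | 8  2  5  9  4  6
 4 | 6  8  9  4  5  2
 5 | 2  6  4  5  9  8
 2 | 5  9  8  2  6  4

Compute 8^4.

4

8^1 = 8
8^2 = 8 ⋆ 8 = 4
8^3 = 4 ⋆ 8 = 8
8^4 = 8 ⋆ 8 = 4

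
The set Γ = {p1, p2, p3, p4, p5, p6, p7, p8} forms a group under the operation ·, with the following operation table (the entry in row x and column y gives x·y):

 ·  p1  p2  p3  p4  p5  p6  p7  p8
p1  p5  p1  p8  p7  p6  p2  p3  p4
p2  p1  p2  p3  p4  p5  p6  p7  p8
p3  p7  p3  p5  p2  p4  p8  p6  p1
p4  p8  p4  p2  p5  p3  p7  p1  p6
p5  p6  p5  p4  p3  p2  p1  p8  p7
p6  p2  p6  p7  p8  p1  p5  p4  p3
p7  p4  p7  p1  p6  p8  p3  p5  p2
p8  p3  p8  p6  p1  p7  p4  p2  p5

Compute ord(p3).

The identity element is p2 (its row matches the header).
p3^1 = p3
p3^2 = p3·p3 = p5
p3^3 = p5·p3 = p4
p3^4 = p4·p3 = p2
The first power of p3 equal to the identity is p3^4, so ord(p3) = 4.

4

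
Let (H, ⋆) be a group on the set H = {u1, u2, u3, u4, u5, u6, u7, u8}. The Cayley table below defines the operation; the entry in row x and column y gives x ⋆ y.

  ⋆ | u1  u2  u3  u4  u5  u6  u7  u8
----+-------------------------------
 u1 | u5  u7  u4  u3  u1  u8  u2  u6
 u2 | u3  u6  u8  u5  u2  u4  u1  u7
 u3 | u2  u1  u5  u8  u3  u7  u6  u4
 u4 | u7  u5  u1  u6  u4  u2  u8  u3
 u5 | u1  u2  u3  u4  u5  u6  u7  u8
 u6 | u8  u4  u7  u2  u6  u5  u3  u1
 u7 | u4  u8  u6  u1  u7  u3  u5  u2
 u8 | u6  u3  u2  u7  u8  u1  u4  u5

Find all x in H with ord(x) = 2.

Identity is u5. Compute the order of each non-identity element by repeated multiplication:
  u1: u1 → u5  (order 2)
  u2: u2 → u6 → u4 → u5  (order 4)
  u3: u3 → u5  (order 2)
  u4: u4 → u6 → u2 → u5  (order 4)
  u6: u6 → u5  (order 2)
  u7: u7 → u5  (order 2)
  u8: u8 → u5  (order 2)
Elements of order 2: {u1, u3, u6, u7, u8}.

{u1, u3, u6, u7, u8}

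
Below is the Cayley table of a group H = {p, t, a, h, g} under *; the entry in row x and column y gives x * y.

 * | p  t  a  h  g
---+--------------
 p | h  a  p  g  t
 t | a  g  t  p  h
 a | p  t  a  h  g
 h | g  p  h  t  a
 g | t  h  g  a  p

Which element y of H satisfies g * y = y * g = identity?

First locate the identity: row a matches the header, so a is the identity.
Scan row g for a: g * h = a. Hence g^(-1) = h.

h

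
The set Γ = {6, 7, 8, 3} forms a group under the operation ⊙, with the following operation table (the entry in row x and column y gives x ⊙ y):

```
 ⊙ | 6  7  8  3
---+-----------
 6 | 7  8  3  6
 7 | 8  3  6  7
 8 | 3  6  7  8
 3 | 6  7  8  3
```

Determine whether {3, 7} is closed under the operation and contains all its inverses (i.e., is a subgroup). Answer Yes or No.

Yes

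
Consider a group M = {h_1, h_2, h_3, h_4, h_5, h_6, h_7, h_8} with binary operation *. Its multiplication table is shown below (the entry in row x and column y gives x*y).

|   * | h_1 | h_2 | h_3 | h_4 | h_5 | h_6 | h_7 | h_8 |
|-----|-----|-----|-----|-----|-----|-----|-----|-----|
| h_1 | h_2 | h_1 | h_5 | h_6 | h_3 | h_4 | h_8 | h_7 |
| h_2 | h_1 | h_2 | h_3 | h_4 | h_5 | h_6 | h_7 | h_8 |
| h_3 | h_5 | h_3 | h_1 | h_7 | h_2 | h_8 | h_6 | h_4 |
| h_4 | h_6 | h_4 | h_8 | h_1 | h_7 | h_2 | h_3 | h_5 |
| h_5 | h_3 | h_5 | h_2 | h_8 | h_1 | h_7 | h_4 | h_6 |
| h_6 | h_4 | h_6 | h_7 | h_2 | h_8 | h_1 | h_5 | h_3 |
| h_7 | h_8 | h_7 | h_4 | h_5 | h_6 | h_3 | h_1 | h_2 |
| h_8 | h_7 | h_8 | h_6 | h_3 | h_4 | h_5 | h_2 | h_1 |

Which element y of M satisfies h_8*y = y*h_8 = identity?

First locate the identity: row h_2 matches the header, so h_2 is the identity.
Scan row h_8 for h_2: h_8*h_7 = h_2. Hence h_8^(-1) = h_7.
(Structurally, M here is isomorphic to the quaternion group Q_8.)

h_7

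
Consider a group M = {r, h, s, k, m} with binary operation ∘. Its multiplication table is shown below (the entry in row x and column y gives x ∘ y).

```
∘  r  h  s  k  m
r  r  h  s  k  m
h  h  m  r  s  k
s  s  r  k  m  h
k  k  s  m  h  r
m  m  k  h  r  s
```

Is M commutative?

Yes

Check whether the table is symmetric across its main diagonal.
Every entry (row x, col y) equals the entry (row y, col x), so M is abelian.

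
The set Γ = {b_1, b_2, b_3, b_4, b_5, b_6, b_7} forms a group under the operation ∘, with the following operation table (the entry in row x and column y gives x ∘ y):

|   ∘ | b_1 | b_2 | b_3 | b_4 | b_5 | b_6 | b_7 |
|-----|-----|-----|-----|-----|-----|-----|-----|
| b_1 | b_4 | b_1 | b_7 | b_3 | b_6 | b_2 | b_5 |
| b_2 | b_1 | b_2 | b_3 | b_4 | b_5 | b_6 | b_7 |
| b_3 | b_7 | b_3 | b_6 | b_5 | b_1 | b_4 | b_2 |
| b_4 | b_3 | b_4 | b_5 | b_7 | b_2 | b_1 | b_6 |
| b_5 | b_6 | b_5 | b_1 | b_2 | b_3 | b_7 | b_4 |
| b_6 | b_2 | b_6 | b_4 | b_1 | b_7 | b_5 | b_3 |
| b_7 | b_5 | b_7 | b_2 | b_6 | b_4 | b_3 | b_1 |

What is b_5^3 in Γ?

b_5^1 = b_5
b_5^2 = b_5 ∘ b_5 = b_3
b_5^3 = b_3 ∘ b_5 = b_1

b_1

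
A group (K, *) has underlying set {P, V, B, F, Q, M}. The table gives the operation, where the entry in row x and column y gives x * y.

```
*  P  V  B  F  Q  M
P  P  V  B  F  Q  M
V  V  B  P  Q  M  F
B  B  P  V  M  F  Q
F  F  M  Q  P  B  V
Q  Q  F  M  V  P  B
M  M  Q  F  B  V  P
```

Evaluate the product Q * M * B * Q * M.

Q * M = B
B * B = V
V * Q = M
M * M = P

P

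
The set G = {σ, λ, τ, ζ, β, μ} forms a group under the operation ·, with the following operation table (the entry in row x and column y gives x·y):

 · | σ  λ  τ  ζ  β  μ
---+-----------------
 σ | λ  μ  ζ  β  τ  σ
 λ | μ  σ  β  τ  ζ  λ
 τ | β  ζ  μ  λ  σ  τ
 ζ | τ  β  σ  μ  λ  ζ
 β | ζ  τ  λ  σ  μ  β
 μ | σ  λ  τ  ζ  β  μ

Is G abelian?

λ·τ = β but τ·λ = ζ.
Since λ and τ do not commute, G is not abelian.

No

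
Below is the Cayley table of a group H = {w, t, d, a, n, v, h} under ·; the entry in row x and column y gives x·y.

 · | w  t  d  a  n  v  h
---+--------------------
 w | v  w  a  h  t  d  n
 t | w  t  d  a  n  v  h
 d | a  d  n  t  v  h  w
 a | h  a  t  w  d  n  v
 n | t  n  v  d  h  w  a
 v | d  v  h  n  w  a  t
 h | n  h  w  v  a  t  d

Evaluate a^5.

n

a^1 = a
a^2 = a·a = w
a^3 = w·a = h
a^4 = h·a = v
a^5 = v·a = n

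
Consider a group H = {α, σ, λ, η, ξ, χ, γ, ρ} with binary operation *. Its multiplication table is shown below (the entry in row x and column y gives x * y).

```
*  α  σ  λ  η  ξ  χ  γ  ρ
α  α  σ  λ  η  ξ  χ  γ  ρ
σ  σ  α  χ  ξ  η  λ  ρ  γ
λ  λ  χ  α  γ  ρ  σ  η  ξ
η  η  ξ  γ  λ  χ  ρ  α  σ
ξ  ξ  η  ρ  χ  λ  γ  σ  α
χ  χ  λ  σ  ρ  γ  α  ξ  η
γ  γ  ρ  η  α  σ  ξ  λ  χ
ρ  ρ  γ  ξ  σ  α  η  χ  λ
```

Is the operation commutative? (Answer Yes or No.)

Check whether the table is symmetric across its main diagonal.
Every entry (row x, col y) equals the entry (row y, col x), so H is abelian.
(In fact H ≅ Z_2 x Z_4.)

Yes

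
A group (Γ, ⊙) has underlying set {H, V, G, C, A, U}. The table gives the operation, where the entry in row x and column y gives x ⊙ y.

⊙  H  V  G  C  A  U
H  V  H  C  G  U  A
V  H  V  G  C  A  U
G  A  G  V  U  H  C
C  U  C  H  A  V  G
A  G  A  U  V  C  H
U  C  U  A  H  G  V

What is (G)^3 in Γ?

G

G^1 = G
G^2 = G ⊙ G = V
G^3 = V ⊙ G = G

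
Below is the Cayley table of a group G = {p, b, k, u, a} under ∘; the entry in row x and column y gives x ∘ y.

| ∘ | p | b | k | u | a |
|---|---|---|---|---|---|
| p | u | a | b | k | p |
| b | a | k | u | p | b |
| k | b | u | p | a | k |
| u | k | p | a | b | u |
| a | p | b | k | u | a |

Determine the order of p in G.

5

The identity element is a (its row matches the header).
p^1 = p
p^2 = p ∘ p = u
p^3 = u ∘ p = k
p^4 = k ∘ p = b
p^5 = b ∘ p = a
The first power of p equal to the identity is p^5, so ord(p) = 5.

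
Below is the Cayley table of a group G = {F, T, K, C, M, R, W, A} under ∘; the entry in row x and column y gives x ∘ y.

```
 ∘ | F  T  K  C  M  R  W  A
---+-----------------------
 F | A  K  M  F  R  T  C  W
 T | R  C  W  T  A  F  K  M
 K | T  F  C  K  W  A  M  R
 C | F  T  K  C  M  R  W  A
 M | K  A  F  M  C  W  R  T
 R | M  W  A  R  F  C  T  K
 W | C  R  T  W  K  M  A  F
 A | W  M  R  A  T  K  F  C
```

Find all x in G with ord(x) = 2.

{A, K, M, R, T}

Identity is C. Compute the order of each non-identity element by repeated multiplication:
  F: F → A → W → C  (order 4)
  T: T → C  (order 2)
  K: K → C  (order 2)
  M: M → C  (order 2)
  R: R → C  (order 2)
  W: W → A → F → C  (order 4)
  A: A → C  (order 2)
Elements of order 2: {A, K, M, R, T}.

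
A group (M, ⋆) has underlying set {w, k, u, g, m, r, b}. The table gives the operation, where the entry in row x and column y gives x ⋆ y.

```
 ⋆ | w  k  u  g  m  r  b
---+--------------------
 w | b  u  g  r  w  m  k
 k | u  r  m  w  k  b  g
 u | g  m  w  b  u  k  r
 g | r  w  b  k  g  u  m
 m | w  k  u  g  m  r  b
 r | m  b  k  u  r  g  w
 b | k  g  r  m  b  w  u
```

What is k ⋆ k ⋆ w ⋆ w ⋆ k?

k ⋆ k = r
r ⋆ w = m
m ⋆ w = w
w ⋆ k = u

u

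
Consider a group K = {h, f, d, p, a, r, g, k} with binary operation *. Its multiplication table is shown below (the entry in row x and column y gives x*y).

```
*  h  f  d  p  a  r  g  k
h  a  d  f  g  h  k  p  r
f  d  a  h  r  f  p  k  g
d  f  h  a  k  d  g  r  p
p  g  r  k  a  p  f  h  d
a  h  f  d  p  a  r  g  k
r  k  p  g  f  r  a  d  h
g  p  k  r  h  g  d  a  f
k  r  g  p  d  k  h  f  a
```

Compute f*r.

p

Read row f, column r: f*r = p.
(Structurally, K here is isomorphic to the elementary abelian group (Z_2)^3.)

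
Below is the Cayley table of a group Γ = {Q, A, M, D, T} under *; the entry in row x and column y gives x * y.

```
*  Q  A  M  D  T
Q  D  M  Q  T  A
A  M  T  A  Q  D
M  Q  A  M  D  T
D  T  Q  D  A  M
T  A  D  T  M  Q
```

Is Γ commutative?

Check whether the table is symmetric across its main diagonal.
Every entry (row x, col y) equals the entry (row y, col x), so Γ is abelian.

Yes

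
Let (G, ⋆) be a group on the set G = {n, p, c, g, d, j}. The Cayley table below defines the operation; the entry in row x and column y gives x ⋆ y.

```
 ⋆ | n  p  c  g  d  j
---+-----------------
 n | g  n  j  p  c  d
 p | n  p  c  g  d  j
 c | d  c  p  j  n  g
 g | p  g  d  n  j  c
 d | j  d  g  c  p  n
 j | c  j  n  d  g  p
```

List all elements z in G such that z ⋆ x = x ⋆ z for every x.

{p}

An element z is central iff its row equals its column in the table.
For n: n ⋆ j = d ≠ c = j ⋆ n, so n ∉ Z.
Checking each element this way leaves Z(G) = {p}.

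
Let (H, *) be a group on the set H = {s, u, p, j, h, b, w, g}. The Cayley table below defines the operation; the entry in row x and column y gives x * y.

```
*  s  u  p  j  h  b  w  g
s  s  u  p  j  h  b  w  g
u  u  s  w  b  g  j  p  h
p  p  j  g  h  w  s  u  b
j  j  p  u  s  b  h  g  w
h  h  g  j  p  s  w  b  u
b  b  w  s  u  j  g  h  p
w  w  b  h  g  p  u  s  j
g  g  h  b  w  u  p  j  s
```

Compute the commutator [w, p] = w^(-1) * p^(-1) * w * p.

g

Identity is s; from the table w^(-1) = w and p^(-1) = b.
w * b = u
u * w = p
p * p = g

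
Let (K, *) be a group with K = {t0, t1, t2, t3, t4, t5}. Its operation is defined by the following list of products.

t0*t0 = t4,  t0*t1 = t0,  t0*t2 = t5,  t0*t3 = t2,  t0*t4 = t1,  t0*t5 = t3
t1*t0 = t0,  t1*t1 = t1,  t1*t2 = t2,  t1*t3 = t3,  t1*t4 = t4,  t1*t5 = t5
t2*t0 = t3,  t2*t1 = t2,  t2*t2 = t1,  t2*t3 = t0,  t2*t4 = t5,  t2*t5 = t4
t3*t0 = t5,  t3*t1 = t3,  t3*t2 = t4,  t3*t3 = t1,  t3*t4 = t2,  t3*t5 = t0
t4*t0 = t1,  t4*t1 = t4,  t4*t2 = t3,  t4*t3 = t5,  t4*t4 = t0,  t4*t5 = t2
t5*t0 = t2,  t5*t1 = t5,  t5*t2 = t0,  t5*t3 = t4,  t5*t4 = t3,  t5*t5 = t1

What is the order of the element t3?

2

The identity element is t1 (its row matches the header).
t3^1 = t3
t3^2 = t3*t3 = t1
The first power of t3 equal to the identity is t3^2, so ord(t3) = 2.
(Structurally, K here is isomorphic to the symmetric group S_3.)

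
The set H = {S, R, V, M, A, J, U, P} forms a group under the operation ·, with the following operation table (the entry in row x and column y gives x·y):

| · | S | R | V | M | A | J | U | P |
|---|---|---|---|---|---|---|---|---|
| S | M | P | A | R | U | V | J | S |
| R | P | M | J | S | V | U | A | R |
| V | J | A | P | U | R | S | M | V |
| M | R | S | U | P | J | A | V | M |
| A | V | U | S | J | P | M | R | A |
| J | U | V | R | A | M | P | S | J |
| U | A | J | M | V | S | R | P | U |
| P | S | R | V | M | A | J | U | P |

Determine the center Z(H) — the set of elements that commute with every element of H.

{M, P}

An element z is central iff its row equals its column in the table.
For U: U·S = A ≠ J = S·U, so U ∉ Z.
Checking each element this way leaves Z(H) = {M, P}.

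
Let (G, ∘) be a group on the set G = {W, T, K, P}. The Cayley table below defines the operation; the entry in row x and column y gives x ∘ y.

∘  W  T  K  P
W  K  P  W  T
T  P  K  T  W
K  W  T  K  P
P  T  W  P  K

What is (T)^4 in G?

K

T^1 = T
T^2 = T ∘ T = K
T^3 = K ∘ T = T
T^4 = T ∘ T = K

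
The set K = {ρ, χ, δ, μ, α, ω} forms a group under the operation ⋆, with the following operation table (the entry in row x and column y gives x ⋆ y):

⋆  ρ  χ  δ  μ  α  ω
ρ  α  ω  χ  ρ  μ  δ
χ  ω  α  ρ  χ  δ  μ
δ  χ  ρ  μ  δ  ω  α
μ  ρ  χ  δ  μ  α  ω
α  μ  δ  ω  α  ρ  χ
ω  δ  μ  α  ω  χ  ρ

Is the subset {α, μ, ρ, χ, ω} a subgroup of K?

χ ⋆ α = δ, which is not in {α, μ, ρ, χ, ω}.
The subset is not closed under ⋆, so it is not a subgroup.

No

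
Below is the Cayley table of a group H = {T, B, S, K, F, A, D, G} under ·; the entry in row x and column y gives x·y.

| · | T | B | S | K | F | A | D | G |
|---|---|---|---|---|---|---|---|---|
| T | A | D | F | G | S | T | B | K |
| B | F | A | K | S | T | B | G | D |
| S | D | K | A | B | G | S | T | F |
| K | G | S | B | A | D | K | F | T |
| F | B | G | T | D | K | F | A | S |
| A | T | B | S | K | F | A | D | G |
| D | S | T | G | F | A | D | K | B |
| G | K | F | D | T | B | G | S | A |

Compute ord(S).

2

The identity element is A (its row matches the header).
S^1 = S
S^2 = S·S = A
The first power of S equal to the identity is S^2, so ord(S) = 2.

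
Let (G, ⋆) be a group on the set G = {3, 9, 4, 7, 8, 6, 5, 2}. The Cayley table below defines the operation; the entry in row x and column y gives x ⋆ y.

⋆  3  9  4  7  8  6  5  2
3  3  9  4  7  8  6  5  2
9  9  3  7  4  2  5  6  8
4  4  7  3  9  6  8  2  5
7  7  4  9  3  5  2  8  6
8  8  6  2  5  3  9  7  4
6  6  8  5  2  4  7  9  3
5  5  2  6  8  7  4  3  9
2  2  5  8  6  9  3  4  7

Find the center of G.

An element z is central iff its row equals its column in the table.
For 2: 2 ⋆ 8 = 9 ≠ 4 = 8 ⋆ 2, so 2 ∉ Z.
Checking each element this way leaves Z(G) = {3, 7}.

{3, 7}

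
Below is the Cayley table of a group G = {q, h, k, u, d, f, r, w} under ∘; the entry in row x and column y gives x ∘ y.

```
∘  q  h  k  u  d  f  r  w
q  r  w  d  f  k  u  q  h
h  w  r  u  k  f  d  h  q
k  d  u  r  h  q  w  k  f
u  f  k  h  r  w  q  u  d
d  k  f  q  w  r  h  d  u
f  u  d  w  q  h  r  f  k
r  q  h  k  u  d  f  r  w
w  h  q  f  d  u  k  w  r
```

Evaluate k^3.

k

k^1 = k
k^2 = k ∘ k = r
k^3 = r ∘ k = k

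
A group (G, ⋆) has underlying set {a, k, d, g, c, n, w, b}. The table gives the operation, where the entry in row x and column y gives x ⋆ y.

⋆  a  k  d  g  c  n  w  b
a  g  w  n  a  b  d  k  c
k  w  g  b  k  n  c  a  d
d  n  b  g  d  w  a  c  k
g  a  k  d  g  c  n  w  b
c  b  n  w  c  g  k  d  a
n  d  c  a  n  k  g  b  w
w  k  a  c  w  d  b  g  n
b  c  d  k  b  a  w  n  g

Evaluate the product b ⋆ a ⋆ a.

b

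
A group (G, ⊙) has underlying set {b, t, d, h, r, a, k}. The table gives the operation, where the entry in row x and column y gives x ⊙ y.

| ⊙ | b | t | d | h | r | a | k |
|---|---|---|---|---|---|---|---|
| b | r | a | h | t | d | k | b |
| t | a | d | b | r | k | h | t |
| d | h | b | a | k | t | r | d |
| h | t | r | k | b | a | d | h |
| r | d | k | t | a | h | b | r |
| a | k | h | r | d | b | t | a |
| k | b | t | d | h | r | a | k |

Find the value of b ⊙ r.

Read row b, column r: b ⊙ r = d.

d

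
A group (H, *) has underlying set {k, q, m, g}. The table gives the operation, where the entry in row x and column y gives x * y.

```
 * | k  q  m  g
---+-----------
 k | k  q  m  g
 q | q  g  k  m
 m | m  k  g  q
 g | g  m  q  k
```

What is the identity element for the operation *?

k

The identity e satisfies e * x = x for all x, so its row in the table reproduces the column headers.
Row k reads: k, q, m, g — exactly the header order. So k is the identity.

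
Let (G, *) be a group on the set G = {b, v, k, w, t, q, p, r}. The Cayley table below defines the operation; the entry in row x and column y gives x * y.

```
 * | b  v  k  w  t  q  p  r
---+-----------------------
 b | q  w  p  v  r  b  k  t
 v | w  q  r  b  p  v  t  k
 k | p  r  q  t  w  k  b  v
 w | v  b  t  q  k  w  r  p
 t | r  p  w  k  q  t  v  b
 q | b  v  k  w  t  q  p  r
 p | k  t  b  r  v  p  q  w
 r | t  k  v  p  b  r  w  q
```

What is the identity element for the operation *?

The identity e satisfies e * x = x for all x, so its row in the table reproduces the column headers.
Row q reads: b, v, k, w, t, q, p, r — exactly the header order. So q is the identity.

q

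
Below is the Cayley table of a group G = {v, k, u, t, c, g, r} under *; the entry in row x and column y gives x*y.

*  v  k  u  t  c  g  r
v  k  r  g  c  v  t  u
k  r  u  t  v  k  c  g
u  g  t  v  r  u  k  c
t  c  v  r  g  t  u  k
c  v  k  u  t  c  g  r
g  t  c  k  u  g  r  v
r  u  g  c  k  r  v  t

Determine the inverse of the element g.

k

First locate the identity: row c matches the header, so c is the identity.
Scan row g for c: g*k = c. Hence g^(-1) = k.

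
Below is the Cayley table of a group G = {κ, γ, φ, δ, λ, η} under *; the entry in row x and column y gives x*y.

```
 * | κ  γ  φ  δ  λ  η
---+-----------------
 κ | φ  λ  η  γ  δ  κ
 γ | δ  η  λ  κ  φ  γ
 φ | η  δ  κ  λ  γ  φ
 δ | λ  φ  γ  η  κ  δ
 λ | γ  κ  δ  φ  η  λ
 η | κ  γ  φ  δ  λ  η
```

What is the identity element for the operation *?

The identity e satisfies e*x = x for all x, so its row in the table reproduces the column headers.
Row η reads: κ, γ, φ, δ, λ, η — exactly the header order. So η is the identity.
(Structurally, G here is isomorphic to the symmetric group S_3.)

η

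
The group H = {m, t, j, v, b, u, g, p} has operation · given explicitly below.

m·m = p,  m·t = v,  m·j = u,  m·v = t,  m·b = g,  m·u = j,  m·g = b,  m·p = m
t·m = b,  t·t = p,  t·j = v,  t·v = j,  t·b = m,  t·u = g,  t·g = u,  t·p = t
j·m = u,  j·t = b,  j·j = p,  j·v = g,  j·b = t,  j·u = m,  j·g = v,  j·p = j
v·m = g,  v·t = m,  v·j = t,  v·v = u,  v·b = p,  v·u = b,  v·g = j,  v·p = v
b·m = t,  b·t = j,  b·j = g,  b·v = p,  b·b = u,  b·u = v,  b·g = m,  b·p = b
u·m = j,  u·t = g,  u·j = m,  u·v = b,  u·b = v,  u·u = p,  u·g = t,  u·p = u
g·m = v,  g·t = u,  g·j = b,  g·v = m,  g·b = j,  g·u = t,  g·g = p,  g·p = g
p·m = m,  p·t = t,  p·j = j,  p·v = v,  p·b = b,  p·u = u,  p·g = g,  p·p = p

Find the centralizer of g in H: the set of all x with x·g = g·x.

{g, p, t, u}

Compare row g with column g entry by entry.
t·g = u = g·t, so t commutes with g.
b·g = m but g·b = j, so b does not.
Collecting the elements that commute with g: C(g) = {g, p, t, u}.
(Structurally, H here is isomorphic to the dihedral group D_4.)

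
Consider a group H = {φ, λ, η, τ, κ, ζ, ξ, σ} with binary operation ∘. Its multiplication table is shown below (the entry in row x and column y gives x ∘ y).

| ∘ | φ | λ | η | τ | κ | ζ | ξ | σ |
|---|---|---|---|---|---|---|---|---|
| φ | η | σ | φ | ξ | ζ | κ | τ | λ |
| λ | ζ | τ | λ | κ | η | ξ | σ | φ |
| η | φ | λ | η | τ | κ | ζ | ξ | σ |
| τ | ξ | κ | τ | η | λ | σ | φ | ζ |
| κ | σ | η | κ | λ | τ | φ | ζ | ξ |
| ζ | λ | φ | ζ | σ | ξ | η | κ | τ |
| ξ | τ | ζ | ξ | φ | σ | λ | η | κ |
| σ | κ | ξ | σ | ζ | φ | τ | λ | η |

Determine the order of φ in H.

2

The identity element is η (its row matches the header).
φ^1 = φ
φ^2 = φ ∘ φ = η
The first power of φ equal to the identity is φ^2, so ord(φ) = 2.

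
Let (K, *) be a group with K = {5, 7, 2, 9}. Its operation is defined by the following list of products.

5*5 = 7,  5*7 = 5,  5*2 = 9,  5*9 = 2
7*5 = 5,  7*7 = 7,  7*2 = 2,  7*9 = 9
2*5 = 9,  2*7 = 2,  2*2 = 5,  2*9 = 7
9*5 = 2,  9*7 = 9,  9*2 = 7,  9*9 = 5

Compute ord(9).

The identity element is 7 (its row matches the header).
9^1 = 9
9^2 = 9 * 9 = 5
9^3 = 5 * 9 = 2
9^4 = 2 * 9 = 7
The first power of 9 equal to the identity is 9^4, so ord(9) = 4.

4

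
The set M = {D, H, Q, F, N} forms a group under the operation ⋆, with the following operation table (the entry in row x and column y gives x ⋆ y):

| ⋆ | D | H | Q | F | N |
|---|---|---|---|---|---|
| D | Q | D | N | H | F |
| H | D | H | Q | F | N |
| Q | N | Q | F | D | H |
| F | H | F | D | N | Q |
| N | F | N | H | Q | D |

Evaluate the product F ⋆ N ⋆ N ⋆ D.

D

F ⋆ N = Q
Q ⋆ N = H
H ⋆ D = D
(Structurally, M here is isomorphic to the cyclic group Z_5.)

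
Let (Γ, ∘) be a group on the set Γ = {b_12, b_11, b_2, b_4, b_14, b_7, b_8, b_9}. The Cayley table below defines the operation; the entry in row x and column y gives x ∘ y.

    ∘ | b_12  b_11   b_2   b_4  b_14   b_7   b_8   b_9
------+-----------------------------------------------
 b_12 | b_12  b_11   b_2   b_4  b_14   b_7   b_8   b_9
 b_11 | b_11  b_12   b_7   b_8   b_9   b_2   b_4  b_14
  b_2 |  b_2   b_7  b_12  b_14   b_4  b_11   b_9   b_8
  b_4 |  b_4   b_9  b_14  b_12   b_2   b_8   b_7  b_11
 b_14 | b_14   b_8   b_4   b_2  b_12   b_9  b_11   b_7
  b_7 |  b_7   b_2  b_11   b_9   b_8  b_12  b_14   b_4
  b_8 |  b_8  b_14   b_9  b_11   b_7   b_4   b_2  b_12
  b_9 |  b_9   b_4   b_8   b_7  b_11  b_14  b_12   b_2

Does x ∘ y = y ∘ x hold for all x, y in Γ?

No

b_8 ∘ b_14 = b_7 but b_14 ∘ b_8 = b_11.
Since b_8 and b_14 do not commute, Γ is not abelian.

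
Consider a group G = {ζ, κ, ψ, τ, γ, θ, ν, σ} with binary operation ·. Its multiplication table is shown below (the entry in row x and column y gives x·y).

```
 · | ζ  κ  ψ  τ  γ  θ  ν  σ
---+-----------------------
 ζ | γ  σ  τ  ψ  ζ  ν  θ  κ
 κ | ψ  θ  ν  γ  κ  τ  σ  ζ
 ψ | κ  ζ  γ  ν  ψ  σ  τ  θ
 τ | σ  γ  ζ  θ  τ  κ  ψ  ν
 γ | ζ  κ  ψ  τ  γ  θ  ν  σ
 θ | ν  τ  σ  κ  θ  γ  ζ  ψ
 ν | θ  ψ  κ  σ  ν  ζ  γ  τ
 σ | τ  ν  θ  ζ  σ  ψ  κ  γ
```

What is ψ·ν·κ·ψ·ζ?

ψ·ν = τ
τ·κ = γ
γ·ψ = ψ
ψ·ζ = κ

κ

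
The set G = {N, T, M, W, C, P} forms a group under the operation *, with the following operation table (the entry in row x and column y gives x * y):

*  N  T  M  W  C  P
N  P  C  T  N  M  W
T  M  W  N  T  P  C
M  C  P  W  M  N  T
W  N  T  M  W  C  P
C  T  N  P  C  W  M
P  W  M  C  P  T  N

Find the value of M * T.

P

Read row M, column T: M * T = P.
(Structurally, G here is isomorphic to the symmetric group S_3.)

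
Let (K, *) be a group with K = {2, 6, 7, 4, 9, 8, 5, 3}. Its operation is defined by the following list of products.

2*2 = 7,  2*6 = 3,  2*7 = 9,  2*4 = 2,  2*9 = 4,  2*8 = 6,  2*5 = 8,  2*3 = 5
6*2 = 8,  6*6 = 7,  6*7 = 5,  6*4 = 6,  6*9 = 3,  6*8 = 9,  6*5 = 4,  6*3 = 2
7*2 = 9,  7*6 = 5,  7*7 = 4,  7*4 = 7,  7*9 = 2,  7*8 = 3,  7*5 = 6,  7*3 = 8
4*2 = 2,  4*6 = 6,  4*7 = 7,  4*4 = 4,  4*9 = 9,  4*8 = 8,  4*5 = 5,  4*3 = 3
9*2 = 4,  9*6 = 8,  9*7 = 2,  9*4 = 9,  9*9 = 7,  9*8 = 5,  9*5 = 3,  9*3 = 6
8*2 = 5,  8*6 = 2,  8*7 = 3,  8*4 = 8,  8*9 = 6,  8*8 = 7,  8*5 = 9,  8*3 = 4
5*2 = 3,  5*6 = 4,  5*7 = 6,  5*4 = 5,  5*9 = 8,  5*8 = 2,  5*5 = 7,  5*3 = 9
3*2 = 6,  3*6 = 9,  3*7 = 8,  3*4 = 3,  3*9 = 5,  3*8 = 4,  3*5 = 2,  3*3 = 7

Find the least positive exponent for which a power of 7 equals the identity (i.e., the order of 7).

2

The identity element is 4 (its row matches the header).
7^1 = 7
7^2 = 7 * 7 = 4
The first power of 7 equal to the identity is 7^2, so ord(7) = 2.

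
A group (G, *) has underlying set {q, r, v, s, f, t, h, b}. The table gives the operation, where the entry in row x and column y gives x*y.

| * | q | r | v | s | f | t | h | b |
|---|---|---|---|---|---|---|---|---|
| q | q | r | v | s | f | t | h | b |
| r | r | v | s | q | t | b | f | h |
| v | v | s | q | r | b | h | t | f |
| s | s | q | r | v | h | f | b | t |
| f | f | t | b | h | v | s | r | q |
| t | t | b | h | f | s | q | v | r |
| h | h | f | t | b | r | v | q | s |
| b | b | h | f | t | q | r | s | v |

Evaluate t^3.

t

t^1 = t
t^2 = t*t = q
t^3 = q*t = t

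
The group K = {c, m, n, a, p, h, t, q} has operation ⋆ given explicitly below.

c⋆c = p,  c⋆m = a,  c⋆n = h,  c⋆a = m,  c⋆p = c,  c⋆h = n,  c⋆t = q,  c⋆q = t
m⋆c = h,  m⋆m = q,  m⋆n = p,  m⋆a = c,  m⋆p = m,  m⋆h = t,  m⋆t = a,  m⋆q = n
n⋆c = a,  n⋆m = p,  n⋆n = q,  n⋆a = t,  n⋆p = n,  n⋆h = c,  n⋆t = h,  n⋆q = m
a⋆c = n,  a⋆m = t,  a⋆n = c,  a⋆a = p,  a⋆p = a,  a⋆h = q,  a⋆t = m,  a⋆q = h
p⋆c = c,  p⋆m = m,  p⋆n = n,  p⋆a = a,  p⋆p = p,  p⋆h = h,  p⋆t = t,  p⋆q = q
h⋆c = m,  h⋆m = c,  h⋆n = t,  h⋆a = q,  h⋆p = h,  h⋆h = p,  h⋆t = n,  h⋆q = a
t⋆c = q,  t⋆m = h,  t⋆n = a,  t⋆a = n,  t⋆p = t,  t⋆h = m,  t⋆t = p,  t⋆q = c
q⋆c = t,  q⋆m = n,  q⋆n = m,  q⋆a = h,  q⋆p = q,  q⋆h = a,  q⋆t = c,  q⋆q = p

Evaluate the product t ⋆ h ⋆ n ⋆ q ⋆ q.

t ⋆ h = m
m ⋆ n = p
p ⋆ q = q
q ⋆ q = p
(Structurally, K here is isomorphic to the dihedral group D_4.)

p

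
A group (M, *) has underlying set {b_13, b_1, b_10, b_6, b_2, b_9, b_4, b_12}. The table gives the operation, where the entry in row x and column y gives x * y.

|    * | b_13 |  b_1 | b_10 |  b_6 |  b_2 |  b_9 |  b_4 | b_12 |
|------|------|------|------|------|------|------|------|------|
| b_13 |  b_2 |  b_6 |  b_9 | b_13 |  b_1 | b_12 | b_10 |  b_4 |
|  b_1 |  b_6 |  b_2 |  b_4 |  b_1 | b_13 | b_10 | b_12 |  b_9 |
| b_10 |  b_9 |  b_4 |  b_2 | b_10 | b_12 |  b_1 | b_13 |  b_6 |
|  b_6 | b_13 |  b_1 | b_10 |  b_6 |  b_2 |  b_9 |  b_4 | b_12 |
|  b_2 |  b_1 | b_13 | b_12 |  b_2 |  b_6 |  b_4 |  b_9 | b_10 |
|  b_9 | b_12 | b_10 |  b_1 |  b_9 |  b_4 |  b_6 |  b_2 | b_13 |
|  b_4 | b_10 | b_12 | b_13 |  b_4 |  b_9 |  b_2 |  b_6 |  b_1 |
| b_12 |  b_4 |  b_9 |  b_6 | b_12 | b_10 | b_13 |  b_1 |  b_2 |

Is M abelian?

Check whether the table is symmetric across its main diagonal.
Every entry (row x, col y) equals the entry (row y, col x), so M is abelian.
(In fact M ≅ Z_2 x Z_4.)

Yes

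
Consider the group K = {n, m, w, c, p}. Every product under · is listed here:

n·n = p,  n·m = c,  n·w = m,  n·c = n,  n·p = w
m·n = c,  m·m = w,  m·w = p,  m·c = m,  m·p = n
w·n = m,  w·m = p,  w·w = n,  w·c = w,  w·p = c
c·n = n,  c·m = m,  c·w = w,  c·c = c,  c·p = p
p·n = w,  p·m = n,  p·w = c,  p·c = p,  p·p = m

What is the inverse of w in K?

p

First locate the identity: row c matches the header, so c is the identity.
Scan row w for c: w·p = c. Hence w^(-1) = p.
(Structurally, K here is isomorphic to the cyclic group Z_5.)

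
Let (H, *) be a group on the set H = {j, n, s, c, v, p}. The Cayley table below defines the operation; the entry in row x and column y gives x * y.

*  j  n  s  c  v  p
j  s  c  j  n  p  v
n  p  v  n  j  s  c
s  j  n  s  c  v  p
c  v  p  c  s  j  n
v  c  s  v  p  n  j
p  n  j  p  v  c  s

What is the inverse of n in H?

v

First locate the identity: row s matches the header, so s is the identity.
Scan row n for s: n * v = s. Hence n^(-1) = v.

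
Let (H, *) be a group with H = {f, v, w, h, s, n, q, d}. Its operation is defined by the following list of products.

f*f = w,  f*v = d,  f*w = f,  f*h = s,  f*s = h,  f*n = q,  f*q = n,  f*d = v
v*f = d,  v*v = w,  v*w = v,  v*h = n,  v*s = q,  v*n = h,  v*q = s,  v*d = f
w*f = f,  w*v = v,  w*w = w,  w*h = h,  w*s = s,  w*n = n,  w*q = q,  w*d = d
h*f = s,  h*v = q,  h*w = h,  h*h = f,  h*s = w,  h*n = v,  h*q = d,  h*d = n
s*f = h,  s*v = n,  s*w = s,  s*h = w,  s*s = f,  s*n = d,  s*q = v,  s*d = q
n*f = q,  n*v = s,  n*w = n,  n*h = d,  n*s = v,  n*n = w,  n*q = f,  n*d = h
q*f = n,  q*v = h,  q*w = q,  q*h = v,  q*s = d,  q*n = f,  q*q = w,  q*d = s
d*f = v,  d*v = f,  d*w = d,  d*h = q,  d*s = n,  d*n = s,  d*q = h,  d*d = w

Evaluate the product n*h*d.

w

n*h = d
d*d = w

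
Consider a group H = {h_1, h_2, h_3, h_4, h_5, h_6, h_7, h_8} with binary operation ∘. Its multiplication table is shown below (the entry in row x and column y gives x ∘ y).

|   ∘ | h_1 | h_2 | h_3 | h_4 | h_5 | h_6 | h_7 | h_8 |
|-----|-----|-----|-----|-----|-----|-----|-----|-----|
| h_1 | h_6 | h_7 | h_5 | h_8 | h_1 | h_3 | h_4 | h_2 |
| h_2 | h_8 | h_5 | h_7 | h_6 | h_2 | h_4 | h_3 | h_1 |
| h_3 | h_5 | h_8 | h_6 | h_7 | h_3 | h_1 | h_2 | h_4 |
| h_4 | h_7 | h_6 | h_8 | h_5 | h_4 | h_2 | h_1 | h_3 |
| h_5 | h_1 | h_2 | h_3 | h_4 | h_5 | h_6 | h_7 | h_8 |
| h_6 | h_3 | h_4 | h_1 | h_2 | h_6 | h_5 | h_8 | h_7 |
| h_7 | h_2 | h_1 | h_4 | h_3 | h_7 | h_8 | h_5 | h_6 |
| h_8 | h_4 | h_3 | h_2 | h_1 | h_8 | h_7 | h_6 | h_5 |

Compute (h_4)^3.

h_4

h_4^1 = h_4
h_4^2 = h_4 ∘ h_4 = h_5
h_4^3 = h_5 ∘ h_4 = h_4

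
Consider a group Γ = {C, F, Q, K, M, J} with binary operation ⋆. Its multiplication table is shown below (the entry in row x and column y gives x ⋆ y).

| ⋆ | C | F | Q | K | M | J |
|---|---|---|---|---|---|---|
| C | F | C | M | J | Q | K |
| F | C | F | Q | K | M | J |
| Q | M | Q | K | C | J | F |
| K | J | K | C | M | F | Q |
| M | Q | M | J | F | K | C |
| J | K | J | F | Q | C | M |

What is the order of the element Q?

6

The identity element is F (its row matches the header).
Q^1 = Q
Q^2 = Q ⋆ Q = K
Q^3 = K ⋆ Q = C
Q^4 = C ⋆ Q = M
Q^5 = M ⋆ Q = J
Q^6 = J ⋆ Q = F
The first power of Q equal to the identity is Q^6, so ord(Q) = 6.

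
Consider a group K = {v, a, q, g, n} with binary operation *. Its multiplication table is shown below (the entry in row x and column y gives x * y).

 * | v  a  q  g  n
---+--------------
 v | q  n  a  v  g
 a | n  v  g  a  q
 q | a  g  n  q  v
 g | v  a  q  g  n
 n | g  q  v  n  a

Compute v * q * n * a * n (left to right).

n

v * q = a
a * n = q
q * a = g
g * n = n
(Structurally, K here is isomorphic to the cyclic group Z_5.)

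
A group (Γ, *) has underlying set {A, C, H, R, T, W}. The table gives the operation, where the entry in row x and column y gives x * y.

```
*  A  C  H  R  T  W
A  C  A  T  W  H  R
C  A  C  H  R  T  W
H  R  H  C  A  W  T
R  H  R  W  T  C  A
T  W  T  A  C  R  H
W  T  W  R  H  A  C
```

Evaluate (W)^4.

C

W^1 = W
W^2 = W * W = C
W^3 = C * W = W
W^4 = W * W = C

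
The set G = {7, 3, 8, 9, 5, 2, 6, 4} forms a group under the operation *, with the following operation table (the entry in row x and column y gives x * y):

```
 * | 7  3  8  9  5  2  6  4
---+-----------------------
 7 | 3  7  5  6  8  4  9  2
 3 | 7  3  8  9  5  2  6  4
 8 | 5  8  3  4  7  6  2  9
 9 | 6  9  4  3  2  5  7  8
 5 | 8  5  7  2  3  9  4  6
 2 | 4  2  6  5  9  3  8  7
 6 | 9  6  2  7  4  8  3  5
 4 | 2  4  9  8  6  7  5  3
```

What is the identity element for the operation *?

The identity e satisfies e * x = x for all x, so its row in the table reproduces the column headers.
Row 3 reads: 7, 3, 8, 9, 5, 2, 6, 4 — exactly the header order. So 3 is the identity.

3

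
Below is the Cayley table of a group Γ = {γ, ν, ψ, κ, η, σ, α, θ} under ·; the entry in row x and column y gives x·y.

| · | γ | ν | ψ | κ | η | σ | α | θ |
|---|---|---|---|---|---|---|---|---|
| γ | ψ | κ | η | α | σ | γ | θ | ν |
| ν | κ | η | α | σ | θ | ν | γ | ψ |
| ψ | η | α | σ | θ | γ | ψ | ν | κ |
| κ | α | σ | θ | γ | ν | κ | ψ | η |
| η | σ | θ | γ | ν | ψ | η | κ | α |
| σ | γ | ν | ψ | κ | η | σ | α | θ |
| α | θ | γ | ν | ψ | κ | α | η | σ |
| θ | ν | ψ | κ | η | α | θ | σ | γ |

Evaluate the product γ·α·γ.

ν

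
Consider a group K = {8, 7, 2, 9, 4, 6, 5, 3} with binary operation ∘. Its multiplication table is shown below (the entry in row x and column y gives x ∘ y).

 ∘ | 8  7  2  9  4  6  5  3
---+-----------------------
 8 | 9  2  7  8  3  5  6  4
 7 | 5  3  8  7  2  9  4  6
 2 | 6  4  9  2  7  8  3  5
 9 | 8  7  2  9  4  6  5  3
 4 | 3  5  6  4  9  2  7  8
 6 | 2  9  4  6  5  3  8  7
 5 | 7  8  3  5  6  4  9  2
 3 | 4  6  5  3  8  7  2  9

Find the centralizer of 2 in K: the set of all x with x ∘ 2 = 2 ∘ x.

{2, 3, 5, 9}

Compare row 2 with column 2 entry by entry.
3 ∘ 2 = 5 = 2 ∘ 3, so 3 commutes with 2.
6 ∘ 2 = 4 but 2 ∘ 6 = 8, so 6 does not.
Collecting the elements that commute with 2: C(2) = {2, 3, 5, 9}.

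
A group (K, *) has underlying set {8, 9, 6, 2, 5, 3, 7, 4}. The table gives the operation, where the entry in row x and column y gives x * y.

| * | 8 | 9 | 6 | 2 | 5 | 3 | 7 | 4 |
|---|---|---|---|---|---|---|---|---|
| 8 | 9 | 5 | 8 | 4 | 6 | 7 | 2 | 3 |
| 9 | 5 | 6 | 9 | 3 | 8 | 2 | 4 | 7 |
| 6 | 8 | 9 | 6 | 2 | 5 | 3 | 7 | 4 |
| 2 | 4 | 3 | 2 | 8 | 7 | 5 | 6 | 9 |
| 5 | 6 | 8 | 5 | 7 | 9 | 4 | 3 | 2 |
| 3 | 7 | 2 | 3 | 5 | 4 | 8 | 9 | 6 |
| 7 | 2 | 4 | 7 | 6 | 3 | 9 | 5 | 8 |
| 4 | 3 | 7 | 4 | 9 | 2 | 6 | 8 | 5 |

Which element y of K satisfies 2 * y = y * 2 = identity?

First locate the identity: row 6 matches the header, so 6 is the identity.
Scan row 2 for 6: 2 * 7 = 6. Hence 2^(-1) = 7.

7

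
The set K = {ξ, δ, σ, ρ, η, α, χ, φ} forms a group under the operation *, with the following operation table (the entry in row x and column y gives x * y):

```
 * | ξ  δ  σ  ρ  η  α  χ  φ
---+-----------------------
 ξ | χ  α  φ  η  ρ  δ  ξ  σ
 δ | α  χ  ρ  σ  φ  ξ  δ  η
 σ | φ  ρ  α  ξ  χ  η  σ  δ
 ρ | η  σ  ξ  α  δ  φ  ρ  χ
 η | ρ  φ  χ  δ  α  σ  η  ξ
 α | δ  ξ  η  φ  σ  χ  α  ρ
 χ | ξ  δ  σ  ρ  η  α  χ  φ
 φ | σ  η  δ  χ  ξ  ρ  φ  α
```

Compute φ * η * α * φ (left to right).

φ * η = ξ
ξ * α = δ
δ * φ = η

η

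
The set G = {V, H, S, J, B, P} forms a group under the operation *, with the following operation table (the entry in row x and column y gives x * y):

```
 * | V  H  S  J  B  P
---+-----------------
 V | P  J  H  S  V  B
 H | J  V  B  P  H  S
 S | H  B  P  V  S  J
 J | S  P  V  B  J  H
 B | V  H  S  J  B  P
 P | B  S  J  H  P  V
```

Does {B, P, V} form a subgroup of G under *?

Yes

{B, P, V} contains the identity B.
Checking products: every product of two elements of {B, P, V} (read from the table) lies in {B, P, V}, so the set is closed.
In a finite group, a nonempty closed subset is a subgroup. So {B, P, V} ≤ G.
(Structurally, G here is isomorphic to the cyclic group Z_6.)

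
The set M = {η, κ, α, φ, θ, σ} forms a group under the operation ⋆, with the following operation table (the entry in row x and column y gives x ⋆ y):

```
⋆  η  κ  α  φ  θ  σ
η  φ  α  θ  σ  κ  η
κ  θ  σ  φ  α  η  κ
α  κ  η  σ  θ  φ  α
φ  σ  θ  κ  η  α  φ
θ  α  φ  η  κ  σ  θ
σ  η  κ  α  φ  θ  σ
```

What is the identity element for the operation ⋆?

σ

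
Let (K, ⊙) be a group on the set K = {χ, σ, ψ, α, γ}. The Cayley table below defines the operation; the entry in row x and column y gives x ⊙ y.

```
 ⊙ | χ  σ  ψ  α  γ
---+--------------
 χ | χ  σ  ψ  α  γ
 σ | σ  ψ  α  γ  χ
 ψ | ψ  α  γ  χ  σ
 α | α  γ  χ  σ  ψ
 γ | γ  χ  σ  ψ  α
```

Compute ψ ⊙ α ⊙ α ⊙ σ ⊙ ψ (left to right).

σ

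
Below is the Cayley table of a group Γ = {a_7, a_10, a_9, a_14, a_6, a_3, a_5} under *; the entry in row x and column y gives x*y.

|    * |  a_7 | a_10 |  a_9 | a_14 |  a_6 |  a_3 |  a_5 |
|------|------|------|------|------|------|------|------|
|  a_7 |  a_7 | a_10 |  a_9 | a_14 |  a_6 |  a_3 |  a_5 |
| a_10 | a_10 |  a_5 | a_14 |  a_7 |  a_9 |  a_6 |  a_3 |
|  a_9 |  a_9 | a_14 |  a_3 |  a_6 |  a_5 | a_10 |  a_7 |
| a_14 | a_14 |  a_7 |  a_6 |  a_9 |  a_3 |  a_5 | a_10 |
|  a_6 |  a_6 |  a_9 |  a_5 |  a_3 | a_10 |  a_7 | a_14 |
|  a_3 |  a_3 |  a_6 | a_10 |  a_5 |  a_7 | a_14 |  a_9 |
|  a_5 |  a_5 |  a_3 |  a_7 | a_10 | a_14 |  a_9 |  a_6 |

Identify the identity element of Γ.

The identity e satisfies e*x = x for all x, so its row in the table reproduces the column headers.
Row a_7 reads: a_7, a_10, a_9, a_14, a_6, a_3, a_5 — exactly the header order. So a_7 is the identity.

a_7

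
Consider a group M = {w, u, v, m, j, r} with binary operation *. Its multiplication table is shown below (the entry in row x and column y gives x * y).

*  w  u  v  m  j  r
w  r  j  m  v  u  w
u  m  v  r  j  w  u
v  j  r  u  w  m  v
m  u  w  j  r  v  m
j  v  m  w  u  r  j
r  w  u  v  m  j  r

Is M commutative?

No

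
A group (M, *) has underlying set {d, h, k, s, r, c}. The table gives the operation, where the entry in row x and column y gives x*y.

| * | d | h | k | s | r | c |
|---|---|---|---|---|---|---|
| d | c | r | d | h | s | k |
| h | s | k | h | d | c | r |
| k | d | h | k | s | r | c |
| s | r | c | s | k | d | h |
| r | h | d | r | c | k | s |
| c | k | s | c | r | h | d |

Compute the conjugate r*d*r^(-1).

The identity is k. In row r, the entry k sits in column r, so r^(-1) = r.
r*d = h
h*r = c

c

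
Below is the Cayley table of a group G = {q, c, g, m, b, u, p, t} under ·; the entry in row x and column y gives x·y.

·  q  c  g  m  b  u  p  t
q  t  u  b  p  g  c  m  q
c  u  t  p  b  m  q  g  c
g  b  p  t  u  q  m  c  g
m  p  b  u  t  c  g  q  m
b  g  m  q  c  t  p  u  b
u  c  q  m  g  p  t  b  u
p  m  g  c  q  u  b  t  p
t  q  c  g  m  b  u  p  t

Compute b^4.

b^1 = b
b^2 = b·b = t
b^3 = t·b = b
b^4 = b·b = t

t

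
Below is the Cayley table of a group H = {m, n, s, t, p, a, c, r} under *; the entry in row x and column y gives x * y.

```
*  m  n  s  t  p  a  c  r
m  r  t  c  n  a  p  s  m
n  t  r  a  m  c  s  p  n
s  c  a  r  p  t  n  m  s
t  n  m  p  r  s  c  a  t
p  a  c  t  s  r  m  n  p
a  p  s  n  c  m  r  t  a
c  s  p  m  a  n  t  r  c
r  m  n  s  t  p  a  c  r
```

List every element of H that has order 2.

{a, c, m, n, p, s, t}

Identity is r. Compute the order of each non-identity element by repeated multiplication:
  m: m → r  (order 2)
  n: n → r  (order 2)
  s: s → r  (order 2)
  t: t → r  (order 2)
  p: p → r  (order 2)
  a: a → r  (order 2)
  c: c → r  (order 2)
Elements of order 2: {a, c, m, n, p, s, t}.
(Structurally, H here is isomorphic to the elementary abelian group (Z_2)^3.)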